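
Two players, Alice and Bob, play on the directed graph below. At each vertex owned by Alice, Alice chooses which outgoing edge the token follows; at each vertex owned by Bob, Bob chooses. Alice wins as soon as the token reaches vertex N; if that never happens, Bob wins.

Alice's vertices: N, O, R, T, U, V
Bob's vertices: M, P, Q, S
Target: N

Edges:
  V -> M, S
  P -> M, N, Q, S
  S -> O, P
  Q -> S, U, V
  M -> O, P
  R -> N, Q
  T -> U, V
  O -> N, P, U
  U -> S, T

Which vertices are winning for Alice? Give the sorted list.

N, O, R

A0 = {N}
A1: add {O, R} — O (Alice) has O→N; R (Alice) has R→N.
A2 = A1; e.g. M (Bob) can still go to P. Fixed point.
Alice's winning region = {N, O, R}.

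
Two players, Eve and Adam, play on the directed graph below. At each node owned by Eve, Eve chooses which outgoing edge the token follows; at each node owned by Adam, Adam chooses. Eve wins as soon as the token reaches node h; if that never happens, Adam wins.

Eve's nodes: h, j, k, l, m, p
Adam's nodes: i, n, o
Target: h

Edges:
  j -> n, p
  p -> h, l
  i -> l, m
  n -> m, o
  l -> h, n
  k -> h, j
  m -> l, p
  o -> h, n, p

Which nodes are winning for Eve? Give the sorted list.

h, i, j, k, l, m, p

A0 = {h}
A1: add {k, l, p} — k (Eve) has k→h; l (Eve) has l→h; p (Eve) has p→h.
A2: add {j, m} — j (Eve) has j→p; m (Eve) has m→l.
A3: add {i} — i (Adam): all of {l, m} already in.
A4 = A3; e.g. n (Adam) can still go to o. Fixed point.
Eve's winning region = {h, i, j, k, l, m, p}.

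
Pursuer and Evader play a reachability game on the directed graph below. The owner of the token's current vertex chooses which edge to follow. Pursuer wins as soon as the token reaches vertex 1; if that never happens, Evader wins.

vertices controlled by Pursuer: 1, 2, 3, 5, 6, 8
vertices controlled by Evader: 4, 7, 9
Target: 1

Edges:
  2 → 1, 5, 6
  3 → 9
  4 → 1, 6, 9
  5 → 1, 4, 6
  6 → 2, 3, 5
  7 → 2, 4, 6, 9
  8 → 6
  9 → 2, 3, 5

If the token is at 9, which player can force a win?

Evader

A0 = {1}
A1: add {2, 5} — 2 (Pursuer) has 2→1; 5 (Pursuer) has 5→1.
A2: add {6} — 6 (Pursuer) has 6→2.
A3: add {8} — 8 (Pursuer) has 8→6.
A4 = A3; e.g. 3 (Pursuer) has no edge into A3. Fixed point.
9 never enters the attractor, so Evader can avoid the target forever.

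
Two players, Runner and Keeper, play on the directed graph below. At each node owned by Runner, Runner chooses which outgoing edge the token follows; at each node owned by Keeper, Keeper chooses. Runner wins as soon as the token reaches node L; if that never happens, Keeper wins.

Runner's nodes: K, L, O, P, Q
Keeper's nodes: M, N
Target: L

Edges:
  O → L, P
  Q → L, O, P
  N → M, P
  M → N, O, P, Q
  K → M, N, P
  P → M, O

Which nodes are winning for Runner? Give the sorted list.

K, L, O, P, Q

A0 = {L}
A1: add {O, Q} — O (Runner) has O→L; Q (Runner) has Q→L.
A2: add {P} — P (Runner) has P→O.
A3: add {K} — K (Runner) has K→P.
A4 = A3; e.g. M (Keeper) can still go to N. Fixed point.
Runner's winning region = {K, L, O, P, Q}.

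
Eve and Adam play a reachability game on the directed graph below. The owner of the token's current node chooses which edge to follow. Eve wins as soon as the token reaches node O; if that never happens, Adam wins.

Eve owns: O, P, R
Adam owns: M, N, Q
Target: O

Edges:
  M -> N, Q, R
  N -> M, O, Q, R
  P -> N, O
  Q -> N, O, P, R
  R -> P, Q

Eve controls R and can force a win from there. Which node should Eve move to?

A0 = {O}
A1: add {P} — P (Eve) has P→O.
A2: add {R} — R (Eve) has R→P.
A3 = A2; e.g. M (Adam) can still go to N. Fixed point.
From R, successor P is in the attractor (rank 1); the other successor Q is not.

P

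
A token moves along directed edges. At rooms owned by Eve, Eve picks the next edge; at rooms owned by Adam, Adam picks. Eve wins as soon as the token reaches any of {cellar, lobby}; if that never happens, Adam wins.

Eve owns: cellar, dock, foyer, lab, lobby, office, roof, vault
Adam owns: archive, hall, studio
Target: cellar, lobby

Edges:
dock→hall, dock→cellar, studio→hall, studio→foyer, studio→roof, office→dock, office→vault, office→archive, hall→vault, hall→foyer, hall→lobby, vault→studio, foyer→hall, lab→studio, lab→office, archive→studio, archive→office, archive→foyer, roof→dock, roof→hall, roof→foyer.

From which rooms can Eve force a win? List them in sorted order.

cellar, dock, lab, lobby, office, roof

A0 = {cellar, lobby}
A1: add {dock} — dock (Eve) has dock→cellar.
A2: add {office, roof} — office (Eve) has office→dock; roof (Eve) has roof→dock.
A3: add {lab} — lab (Eve) has lab→office.
A4 = A3; e.g. studio (Adam) can still go to hall. Fixed point.
Eve's winning region = {cellar, dock, lab, lobby, office, roof}.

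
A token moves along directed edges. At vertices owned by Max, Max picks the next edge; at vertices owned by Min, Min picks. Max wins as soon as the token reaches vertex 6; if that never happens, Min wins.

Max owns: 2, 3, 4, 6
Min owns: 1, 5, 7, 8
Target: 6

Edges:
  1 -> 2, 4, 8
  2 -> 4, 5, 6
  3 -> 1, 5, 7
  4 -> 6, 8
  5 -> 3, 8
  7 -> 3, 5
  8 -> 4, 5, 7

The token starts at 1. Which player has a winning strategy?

Min

A0 = {6}
A1: add {2, 4} — 2 (Max) has 2→6; 4 (Max) has 4→6.
A2 = A1; e.g. 1 (Min) can still go to 8. Fixed point.
1 never enters the attractor, so Min can avoid the target forever.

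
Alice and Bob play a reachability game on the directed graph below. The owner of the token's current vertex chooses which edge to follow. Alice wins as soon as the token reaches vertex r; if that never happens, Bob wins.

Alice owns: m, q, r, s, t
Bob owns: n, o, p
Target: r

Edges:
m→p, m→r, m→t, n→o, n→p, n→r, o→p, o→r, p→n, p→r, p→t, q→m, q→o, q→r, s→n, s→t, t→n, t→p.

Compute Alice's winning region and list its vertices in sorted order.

m, q, r

A0 = {r}
A1: add {m, q} — m (Alice) has m→r; q (Alice) has q→r.
A2 = A1; e.g. n (Bob) can still go to o. Fixed point.
Alice's winning region = {m, q, r}.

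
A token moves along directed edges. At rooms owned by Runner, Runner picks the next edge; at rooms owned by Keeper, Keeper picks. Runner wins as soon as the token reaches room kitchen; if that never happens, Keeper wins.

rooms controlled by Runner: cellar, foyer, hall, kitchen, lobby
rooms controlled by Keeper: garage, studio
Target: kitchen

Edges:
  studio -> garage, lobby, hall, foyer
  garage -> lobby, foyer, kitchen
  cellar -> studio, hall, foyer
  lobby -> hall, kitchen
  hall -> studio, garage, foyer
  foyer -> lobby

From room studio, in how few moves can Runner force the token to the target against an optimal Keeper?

4

A0 = {kitchen}
A1: add {lobby} — lobby (Runner) has lobby→kitchen.
A2: add {foyer} — foyer (Runner) has foyer→lobby.
A3: add {cellar, garage, hall} — garage (Keeper): all of {lobby, foyer, kitchen} already in; cellar (Runner) has cellar→foyer; hall (Runner) has hall→foyer.
A4: add {studio} — studio (Keeper): all of {garage, lobby, hall, foyer} already in.
A4 = all vertices. Fixed point.
studio enters the attractor at level 4, so Runner can force the target in 4 moves from there.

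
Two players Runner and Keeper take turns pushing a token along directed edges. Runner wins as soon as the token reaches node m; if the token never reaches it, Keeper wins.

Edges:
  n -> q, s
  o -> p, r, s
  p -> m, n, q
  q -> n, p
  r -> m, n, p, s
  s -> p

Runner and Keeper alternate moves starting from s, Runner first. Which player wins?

Keeper

Track states (vertex, player-to-move).
A0 = {(m,Runner), (m,Keeper)}
A1: add {(p,Runner), (r,Runner)}.
A2: add {(s,Keeper)}.
A3: add {(n,Runner), (o,Runner)}.
A4: add {(q,Keeper)}.
A5 = A4; e.g. (n,Keeper) stays out. (s,Runner) never enters ⇒ Keeper avoids the target.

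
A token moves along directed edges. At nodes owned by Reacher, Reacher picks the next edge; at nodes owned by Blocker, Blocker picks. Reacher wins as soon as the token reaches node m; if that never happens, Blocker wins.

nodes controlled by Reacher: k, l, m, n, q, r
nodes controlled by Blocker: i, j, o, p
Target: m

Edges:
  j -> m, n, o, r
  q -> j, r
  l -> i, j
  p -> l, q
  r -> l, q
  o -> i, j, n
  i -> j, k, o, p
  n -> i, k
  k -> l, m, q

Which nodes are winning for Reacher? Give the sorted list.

k, m, n

A0 = {m}
A1: add {k} — k (Reacher) has k→m.
A2: add {n} — n (Reacher) has n→k.
A3 = A2; e.g. i (Blocker) can still go to j. Fixed point.
Reacher's winning region = {k, m, n}.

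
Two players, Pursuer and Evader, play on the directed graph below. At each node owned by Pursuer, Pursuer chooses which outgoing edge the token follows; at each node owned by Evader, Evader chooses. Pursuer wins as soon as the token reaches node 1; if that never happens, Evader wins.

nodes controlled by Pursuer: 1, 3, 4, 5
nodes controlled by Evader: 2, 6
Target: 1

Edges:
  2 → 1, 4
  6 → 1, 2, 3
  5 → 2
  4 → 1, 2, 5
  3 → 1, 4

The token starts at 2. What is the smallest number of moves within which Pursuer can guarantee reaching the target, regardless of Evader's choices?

2

A0 = {1}
A1: add {3, 4} — 3 (Pursuer) has 3→1; 4 (Pursuer) has 4→1.
A2: add {2} — 2 (Evader): all of {1, 4} already in.
2 enters the attractor at level 2, so Pursuer can force the target in 2 moves from there.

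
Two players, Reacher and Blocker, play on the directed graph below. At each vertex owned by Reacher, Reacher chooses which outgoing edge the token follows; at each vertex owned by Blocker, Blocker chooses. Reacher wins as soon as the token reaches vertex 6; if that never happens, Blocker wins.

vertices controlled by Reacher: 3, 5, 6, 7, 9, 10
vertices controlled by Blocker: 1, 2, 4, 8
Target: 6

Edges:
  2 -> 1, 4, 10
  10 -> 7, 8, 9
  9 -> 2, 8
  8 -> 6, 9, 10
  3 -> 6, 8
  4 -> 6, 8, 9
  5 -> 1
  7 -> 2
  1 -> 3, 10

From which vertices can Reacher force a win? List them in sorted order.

A0 = {6}
A1: add {3} — 3 (Reacher) has 3→6.
A2 = A1; e.g. 1 (Blocker) can still go to 10. Fixed point.
Reacher's winning region = {3, 6}.

3, 6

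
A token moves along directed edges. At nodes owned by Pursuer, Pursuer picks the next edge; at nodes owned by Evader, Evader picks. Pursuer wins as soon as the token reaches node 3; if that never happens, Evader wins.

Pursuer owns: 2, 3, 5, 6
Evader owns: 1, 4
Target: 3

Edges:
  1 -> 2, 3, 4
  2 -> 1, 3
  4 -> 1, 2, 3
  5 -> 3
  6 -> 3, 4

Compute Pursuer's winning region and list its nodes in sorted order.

2, 3, 5, 6

A0 = {3}
A1: add {2, 5, 6} — 2 (Pursuer) has 2→3; 5 (Pursuer) has 5→3; 6 (Pursuer) has 6→3.
A2 = A1; e.g. 1 (Evader) can still go to 4. Fixed point.
Pursuer's winning region = {2, 3, 5, 6}.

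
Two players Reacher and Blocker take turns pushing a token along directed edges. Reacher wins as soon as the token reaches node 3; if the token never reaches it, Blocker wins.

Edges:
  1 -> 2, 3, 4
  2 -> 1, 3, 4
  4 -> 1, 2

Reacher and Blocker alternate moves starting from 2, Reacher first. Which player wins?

Track states (vertex, player-to-move).
A0 = {(3,Reacher), (3,Blocker)}
A1: add {(1,Reacher), (2,Reacher)}.
(2,Reacher) ∈ A1 ⇒ Reacher forces the target.

Reacher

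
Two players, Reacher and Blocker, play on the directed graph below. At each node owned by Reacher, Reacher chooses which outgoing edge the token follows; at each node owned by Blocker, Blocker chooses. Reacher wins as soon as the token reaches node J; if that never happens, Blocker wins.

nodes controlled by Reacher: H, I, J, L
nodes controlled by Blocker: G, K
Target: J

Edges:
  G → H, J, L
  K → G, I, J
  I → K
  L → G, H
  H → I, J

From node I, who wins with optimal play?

Blocker

A0 = {J}
A1: add {H} — H (Reacher) has H→J.
A2: add {L} — L (Reacher) has L→H.
A3: add {G} — G (Blocker): all of {H, J, L} already in.
A4 = A3; e.g. I (Reacher) has no edge into A3. Fixed point.
I never enters the attractor, so Blocker can avoid the target forever.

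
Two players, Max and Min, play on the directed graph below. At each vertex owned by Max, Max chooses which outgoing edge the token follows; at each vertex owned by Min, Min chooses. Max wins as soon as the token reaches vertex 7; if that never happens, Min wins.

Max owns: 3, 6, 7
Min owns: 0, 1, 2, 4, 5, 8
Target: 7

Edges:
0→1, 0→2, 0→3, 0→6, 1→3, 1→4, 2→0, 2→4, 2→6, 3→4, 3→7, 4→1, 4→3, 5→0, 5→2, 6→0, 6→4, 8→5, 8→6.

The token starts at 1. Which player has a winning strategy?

Min

A0 = {7}
A1: add {3} — 3 (Max) has 3→7.
A2 = A1; e.g. 0 (Min) can still go to 1. Fixed point.
1 never enters the attractor, so Min can avoid the target forever.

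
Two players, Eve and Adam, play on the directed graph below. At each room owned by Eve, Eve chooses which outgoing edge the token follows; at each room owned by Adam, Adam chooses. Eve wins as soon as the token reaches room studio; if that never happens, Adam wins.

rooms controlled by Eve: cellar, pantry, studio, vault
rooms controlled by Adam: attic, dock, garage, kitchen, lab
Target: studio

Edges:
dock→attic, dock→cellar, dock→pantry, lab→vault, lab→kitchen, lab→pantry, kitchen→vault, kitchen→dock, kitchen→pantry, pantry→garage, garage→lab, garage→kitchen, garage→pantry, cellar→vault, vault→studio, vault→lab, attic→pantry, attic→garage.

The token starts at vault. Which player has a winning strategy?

A0 = {studio}
A1: add {vault} — vault (Eve) has vault→studio.
vault ∈ A1, so Eve can force the target.

Eve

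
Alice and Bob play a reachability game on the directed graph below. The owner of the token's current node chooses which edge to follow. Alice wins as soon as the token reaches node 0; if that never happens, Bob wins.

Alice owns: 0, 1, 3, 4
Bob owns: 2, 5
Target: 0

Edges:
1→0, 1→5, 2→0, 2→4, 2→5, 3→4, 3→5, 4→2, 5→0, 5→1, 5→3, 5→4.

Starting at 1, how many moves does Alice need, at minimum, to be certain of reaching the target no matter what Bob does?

1

A0 = {0}
A1: add {1} — 1 (Alice) has 1→0.
A2 = A1; e.g. 2 (Bob) can still go to 4. Fixed point.
1 enters the attractor at level 1, so Alice can force the target in 1 move from there.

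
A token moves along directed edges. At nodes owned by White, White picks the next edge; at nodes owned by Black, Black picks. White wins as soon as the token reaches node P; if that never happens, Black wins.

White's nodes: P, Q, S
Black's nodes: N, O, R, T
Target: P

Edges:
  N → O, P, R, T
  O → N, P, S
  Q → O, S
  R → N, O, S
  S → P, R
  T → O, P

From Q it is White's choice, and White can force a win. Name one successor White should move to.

S

A0 = {P}
A1: add {S} — S (White) has S→P.
A2: add {Q} — Q (White) has Q→S.
A3 = A2; e.g. N (Black) can still go to O. Fixed point.
From Q, successor S is in the attractor (rank 1); the other successor O is not.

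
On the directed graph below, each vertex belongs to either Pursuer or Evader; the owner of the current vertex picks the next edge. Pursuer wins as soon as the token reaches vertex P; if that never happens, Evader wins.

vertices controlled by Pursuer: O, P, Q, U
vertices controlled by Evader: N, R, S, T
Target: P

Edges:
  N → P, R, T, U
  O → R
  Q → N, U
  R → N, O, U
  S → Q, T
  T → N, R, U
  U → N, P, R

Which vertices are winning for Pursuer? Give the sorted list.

P, Q, U

A0 = {P}
A1: add {U} — U (Pursuer) has U→P.
A2: add {Q} — Q (Pursuer) has Q→U.
A3 = A2; e.g. N (Evader) can still go to R. Fixed point.
Pursuer's winning region = {P, Q, U}.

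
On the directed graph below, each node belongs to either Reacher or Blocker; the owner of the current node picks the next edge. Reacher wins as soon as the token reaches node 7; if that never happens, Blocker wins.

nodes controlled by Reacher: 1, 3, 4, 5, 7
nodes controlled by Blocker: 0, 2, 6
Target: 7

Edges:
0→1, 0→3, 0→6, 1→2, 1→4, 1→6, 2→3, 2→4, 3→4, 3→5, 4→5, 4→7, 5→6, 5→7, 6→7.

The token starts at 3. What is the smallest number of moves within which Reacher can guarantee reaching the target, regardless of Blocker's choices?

2

A0 = {7}
A1: add {4, 5, 6} — 4 (Reacher) has 4→7; 5 (Reacher) has 5→7; 6 (Blocker): all of {7} already in.
A2: add {1, 3} — 1 (Reacher) has 1→4; 3 (Reacher) has 3→4.
3 enters the attractor at level 2, so Reacher can force the target in 2 moves from there.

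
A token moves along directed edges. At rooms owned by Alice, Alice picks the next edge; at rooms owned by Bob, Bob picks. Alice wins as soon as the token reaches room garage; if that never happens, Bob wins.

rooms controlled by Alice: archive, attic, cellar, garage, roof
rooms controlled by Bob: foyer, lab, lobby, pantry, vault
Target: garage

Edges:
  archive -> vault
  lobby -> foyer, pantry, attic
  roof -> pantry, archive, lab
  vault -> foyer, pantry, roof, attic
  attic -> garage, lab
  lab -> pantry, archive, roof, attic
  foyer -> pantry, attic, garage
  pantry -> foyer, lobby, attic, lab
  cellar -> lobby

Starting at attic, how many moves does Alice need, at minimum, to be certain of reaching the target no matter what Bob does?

A0 = {garage}
A1: add {attic} — attic (Alice) has attic→garage.
A2 = A1; e.g. cellar (Alice) has no edge into A1. Fixed point.
attic enters the attractor at level 1, so Alice can force the target in 1 move from there.

1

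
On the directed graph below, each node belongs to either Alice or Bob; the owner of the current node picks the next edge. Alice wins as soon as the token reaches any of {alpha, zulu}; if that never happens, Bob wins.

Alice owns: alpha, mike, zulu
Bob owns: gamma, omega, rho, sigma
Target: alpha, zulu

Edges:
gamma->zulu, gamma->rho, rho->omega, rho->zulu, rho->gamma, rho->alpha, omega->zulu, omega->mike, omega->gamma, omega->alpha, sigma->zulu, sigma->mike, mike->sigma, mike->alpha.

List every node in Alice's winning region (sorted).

A0 = {alpha, zulu}
A1: add {mike} — mike (Alice) has mike→alpha.
A2: add {sigma} — sigma (Bob): all of {zulu, mike} already in.
A3 = A2; e.g. omega (Bob) can still go to gamma. Fixed point.
Alice's winning region = {alpha, mike, sigma, zulu}.

alpha, mike, sigma, zulu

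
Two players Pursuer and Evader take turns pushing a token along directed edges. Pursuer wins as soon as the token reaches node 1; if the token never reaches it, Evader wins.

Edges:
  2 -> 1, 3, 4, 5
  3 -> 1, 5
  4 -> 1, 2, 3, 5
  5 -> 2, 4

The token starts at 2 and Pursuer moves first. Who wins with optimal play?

Track states (vertex, player-to-move).
A0 = {(1,Pursuer), (1,Evader)}
A1: add {(2,Pursuer), (3,Pursuer), (4,Pursuer)}.
(2,Pursuer) ∈ A1 ⇒ Pursuer forces the target.

Pursuer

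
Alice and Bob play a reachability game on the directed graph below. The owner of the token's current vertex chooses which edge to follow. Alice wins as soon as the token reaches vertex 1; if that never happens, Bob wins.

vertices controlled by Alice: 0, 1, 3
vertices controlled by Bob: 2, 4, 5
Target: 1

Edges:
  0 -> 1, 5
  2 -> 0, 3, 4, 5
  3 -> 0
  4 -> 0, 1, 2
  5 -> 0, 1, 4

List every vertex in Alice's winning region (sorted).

0, 1, 3

A0 = {1}
A1: add {0} — 0 (Alice) has 0→1.
A2: add {3} — 3 (Alice) has 3→0.
A3 = A2; e.g. 2 (Bob) can still go to 4. Fixed point.
Alice's winning region = {0, 1, 3}.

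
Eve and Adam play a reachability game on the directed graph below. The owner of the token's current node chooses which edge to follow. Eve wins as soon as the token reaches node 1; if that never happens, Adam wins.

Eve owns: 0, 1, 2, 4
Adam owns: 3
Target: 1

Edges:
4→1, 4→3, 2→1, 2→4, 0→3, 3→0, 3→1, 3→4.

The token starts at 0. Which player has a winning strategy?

Adam

A0 = {1}
A1: add {2, 4} — 2 (Eve) has 2→1; 4 (Eve) has 4→1.
A2 = A1; e.g. 0 (Eve) has no edge into A1. Fixed point.
0 never enters the attractor, so Adam can avoid the target forever.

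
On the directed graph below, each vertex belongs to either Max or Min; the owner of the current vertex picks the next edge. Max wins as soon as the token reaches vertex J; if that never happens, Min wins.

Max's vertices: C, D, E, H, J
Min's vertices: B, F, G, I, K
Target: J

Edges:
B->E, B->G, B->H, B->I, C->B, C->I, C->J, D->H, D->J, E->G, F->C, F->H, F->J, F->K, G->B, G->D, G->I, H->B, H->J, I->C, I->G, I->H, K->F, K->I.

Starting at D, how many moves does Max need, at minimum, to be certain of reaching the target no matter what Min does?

A0 = {J}
A1: add {C, D, H} — C (Max) has C→J; D (Max) has D→J; H (Max) has H→J.
A2 = A1; e.g. B (Min) can still go to E. Fixed point.
D enters the attractor at level 1, so Max can force the target in 1 move from there.

1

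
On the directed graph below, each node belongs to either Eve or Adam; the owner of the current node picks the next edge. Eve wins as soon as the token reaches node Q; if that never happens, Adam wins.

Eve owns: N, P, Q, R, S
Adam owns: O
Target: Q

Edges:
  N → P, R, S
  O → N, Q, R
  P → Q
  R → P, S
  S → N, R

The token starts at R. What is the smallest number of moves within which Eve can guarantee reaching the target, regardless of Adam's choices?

A0 = {Q}
A1: add {P} — P (Eve) has P→Q.
A2: add {N, R} — N (Eve) has N→P; R (Eve) has R→P.
R enters the attractor at level 2, so Eve can force the target in 2 moves from there.

2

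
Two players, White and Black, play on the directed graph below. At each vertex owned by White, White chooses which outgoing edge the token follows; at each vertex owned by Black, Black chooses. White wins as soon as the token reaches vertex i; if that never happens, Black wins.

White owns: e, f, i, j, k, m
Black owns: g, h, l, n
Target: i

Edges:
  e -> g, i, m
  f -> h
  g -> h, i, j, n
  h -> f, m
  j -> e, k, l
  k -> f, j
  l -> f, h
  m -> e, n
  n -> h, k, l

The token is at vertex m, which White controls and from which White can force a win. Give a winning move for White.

e

A0 = {i}
A1: add {e} — e (White) has e→i.
A2: add {j, m} — j (White) has j→e; m (White) has m→e.
A3: add {k} — k (White) has k→j.
A4 = A3; e.g. f (White) has no edge into A3. Fixed point.
From m, successor e is in the attractor (rank 1); the other successor n is not.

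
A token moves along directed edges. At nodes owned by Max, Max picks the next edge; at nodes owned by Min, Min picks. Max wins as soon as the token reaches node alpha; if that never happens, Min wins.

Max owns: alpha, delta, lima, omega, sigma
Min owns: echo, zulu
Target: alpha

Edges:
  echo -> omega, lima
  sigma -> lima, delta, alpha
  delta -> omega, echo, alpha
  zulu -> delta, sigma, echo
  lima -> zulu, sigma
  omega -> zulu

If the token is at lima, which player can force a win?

Max

A0 = {alpha}
A1: add {delta, sigma} — delta (Max) has delta→alpha; sigma (Max) has sigma→alpha.
A2: add {lima} — lima (Max) has lima→sigma.
A3 = A2; e.g. omega (Max) has no edge into A2. Fixed point.
lima ∈ A2, so Max can force the target.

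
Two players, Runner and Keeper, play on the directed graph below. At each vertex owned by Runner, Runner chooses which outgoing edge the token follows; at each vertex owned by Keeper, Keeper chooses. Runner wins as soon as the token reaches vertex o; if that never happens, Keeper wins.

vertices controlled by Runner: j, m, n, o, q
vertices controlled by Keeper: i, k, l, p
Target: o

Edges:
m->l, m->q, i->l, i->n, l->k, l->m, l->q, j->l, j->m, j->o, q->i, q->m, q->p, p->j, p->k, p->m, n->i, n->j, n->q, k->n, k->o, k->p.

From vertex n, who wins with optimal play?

Runner

A0 = {o}
A1: add {j} — j (Runner) has j→o.
A2: add {n} — n (Runner) has n→j.
A3 = A2; e.g. i (Keeper) can still go to l. Fixed point.
n ∈ A2, so Runner can force the target.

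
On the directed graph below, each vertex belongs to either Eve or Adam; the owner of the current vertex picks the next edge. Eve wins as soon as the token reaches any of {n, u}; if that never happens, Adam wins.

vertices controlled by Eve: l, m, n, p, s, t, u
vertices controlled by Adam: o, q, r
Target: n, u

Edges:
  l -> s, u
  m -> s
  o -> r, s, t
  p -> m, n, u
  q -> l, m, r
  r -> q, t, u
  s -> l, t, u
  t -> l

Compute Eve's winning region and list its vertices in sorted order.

l, m, n, p, s, t, u

A0 = {n, u}
A1: add {l, p, s} — l (Eve) has l→u; p (Eve) has p→n; s (Eve) has s→u.
A2: add {m, t} — m (Eve) has m→s; t (Eve) has t→l.
A3 = A2; e.g. o (Adam) can still go to r. Fixed point.
Eve's winning region = {l, m, n, p, s, t, u}.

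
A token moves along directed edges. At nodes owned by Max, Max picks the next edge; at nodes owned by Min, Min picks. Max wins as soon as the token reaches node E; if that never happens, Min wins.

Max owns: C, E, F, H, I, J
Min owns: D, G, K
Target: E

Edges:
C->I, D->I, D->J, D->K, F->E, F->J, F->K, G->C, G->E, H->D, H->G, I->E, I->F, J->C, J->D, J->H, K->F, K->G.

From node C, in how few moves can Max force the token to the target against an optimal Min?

2

A0 = {E}
A1: add {F, I} — F (Max) has F→E; I (Max) has I→E.
A2: add {C} — C (Max) has C→I.
C enters the attractor at level 2, so Max can force the target in 2 moves from there.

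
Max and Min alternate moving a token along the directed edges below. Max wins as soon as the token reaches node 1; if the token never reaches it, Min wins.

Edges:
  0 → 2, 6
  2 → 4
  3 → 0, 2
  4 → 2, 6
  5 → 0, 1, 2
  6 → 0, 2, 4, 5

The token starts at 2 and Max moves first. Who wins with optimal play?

Min

Track states (vertex, player-to-move).
A0 = {(1,Max), (1,Min)}
A1: add {(5,Max)}.
A2 = A1; e.g. (0,Max) stays out. (2,Max) never enters ⇒ Min avoids the target.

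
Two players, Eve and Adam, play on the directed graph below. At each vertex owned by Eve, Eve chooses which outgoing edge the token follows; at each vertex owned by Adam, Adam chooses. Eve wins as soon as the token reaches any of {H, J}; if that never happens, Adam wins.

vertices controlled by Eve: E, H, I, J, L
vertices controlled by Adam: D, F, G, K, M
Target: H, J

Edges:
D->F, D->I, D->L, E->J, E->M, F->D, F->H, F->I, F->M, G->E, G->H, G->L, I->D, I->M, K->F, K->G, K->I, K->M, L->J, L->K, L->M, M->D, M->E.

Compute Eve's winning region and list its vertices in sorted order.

E, G, H, J, L

A0 = {H, J}
A1: add {E, L} — E (Eve) has E→J; L (Eve) has L→J.
A2: add {G} — G (Adam): all of {E, H, L} already in.
A3 = A2; e.g. D (Adam) can still go to F. Fixed point.
Eve's winning region = {E, G, H, J, L}.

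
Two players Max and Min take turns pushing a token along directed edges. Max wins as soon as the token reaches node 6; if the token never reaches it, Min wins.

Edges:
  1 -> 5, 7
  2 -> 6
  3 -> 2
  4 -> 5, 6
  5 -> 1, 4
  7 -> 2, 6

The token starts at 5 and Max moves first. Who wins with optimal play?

Min

Track states (vertex, player-to-move).
A0 = {(6,Max), (6,Min)}
A1: add {(2,Max), (2,Min), (4,Max), (7,Max)}.
A2: add {(3,Max), (3,Min), (7,Min)}.
A3: add {(1,Max)}.
A4: add {(5,Min)}.
A5 = A4; e.g. (1,Min) stays out. (5,Max) never enters ⇒ Min avoids the target.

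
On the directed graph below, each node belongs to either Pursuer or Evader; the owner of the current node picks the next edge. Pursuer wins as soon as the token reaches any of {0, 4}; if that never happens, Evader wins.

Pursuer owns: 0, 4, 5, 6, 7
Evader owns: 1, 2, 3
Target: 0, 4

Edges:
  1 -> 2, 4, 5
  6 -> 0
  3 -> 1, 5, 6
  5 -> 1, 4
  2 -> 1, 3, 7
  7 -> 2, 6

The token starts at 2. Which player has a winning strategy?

Evader

A0 = {0, 4}
A1: add {5, 6} — 5 (Pursuer) has 5→4; 6 (Pursuer) has 6→0.
A2: add {7} — 7 (Pursuer) has 7→6.
A3 = A2; e.g. 1 (Evader) can still go to 2. Fixed point.
2 never enters the attractor, so Evader can avoid the target forever.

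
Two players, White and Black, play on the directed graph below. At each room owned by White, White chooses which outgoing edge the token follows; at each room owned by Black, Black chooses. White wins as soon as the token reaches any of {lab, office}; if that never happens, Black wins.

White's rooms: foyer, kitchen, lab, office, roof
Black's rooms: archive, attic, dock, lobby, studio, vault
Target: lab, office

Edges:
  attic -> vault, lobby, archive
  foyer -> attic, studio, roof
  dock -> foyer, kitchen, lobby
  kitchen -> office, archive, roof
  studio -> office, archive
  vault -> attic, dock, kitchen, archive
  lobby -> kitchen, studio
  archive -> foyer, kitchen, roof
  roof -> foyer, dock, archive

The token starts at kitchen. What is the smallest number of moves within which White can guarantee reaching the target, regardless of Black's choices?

A0 = {lab, office}
A1: add {kitchen} — kitchen (White) has kitchen→office.
A2 = A1; e.g. attic (Black) can still go to vault. Fixed point.
kitchen enters the attractor at level 1, so White can force the target in 1 move from there.

1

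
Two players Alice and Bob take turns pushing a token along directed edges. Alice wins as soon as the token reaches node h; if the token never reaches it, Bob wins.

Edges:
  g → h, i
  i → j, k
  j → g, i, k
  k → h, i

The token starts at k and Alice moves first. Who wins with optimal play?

Track states (vertex, player-to-move).
A0 = {(h,Alice), (h,Bob)}
A1: add {(g,Alice), (k,Alice)}.
(k,Alice) ∈ A1 ⇒ Alice forces the target.

Alice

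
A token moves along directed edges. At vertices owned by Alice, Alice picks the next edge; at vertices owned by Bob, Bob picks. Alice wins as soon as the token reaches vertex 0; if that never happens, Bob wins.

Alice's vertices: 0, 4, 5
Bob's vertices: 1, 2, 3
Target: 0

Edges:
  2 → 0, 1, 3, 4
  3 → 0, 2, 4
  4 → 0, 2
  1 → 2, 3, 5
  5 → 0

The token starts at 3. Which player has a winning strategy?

Bob

A0 = {0}
A1: add {4, 5} — 4 (Alice) has 4→0; 5 (Alice) has 5→0.
A2 = A1; e.g. 1 (Bob) can still go to 2. Fixed point.
3 never enters the attractor, so Bob can avoid the target forever.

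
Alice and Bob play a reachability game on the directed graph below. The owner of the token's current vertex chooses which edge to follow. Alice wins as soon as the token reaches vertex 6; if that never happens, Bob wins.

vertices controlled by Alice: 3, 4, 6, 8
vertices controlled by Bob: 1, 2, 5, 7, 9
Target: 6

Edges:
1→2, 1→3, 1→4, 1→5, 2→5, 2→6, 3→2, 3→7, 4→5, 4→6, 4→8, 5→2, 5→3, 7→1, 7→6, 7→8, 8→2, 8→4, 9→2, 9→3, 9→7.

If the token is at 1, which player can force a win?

Bob

A0 = {6}
A1: add {4} — 4 (Alice) has 4→6.
A2: add {8} — 8 (Alice) has 8→4.
A3 = A2; e.g. 1 (Bob) can still go to 2. Fixed point.
1 never enters the attractor, so Bob can avoid the target forever.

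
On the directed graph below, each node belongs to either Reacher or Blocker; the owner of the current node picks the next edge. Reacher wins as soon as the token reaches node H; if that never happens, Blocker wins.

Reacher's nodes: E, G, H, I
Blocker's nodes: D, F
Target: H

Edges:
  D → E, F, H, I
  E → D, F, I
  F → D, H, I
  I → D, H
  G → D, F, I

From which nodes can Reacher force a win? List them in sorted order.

E, G, H, I

A0 = {H}
A1: add {I} — I (Reacher) has I→H.
A2: add {E, G} — E (Reacher) has E→I; G (Reacher) has G→I.
A3 = A2; e.g. D (Blocker) can still go to F. Fixed point.
Reacher's winning region = {E, G, H, I}.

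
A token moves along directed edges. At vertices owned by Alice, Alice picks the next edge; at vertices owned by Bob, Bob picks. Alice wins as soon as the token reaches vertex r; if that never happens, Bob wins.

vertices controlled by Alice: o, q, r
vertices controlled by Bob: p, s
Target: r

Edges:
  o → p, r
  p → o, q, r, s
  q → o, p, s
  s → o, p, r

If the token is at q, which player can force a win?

Alice

A0 = {r}
A1: add {o} — o (Alice) has o→r.
A2: add {q} — q (Alice) has q→o.
A3 = A2; e.g. p (Bob) can still go to s. Fixed point.
q ∈ A2, so Alice can force the target.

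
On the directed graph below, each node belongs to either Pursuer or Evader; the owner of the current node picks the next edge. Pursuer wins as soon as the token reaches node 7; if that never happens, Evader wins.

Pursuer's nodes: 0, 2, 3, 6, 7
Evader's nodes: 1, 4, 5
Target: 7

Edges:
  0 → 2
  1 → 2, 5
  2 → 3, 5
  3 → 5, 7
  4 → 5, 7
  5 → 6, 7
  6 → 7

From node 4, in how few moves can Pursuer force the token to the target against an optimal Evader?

3

A0 = {7}
A1: add {3, 6} — 3 (Pursuer) has 3→7; 6 (Pursuer) has 6→7.
A2: add {2, 5} — 2 (Pursuer) has 2→3; 5 (Evader): all of {6, 7} already in.
A3: add {0, 1, 4} — 0 (Pursuer) has 0→2; 1 (Evader): all of {2, 5} already in; 4 (Evader): all of {5, 7} already in.
A3 = all vertices. Fixed point.
4 enters the attractor at level 3, so Pursuer can force the target in 3 moves from there.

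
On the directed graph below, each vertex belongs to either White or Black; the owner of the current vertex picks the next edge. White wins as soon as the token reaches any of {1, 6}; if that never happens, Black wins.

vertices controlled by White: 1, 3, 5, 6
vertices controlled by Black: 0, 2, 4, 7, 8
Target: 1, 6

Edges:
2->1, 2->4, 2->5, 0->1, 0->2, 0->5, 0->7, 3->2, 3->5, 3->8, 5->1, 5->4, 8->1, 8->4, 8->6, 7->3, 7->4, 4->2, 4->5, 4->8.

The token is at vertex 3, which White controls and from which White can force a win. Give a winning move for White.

5

A0 = {1, 6}
A1: add {5} — 5 (White) has 5→1.
A2: add {3} — 3 (White) has 3→5.
A3 = A2; e.g. 0 (Black) can still go to 2. Fixed point.
From 3, successor 5 is in the attractor (rank 1); the other successors 2, 8 are not.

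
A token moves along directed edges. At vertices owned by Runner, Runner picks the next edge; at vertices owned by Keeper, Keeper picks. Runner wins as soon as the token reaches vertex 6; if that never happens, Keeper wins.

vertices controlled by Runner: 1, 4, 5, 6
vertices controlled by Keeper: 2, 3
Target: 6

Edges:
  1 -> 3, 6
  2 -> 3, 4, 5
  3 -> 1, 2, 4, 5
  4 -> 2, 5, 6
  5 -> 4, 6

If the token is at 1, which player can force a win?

A0 = {6}
A1: add {1, 4, 5} — 1 (Runner) has 1→6; 4 (Runner) has 4→6; 5 (Runner) has 5→6.
A2 = A1; e.g. 2 (Keeper) can still go to 3. Fixed point.
1 ∈ A1, so Runner can force the target.

Runner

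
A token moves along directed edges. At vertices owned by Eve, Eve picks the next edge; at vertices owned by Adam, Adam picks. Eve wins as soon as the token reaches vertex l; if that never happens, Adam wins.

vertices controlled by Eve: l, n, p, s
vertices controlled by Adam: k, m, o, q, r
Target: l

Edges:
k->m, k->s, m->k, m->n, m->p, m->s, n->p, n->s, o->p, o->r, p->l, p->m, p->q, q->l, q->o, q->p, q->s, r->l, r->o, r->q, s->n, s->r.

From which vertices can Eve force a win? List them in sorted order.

l, n, p, s

A0 = {l}
A1: add {p} — p (Eve) has p→l.
A2: add {n} — n (Eve) has n→p.
A3: add {s} — s (Eve) has s→n.
A4 = A3; e.g. k (Adam) can still go to m. Fixed point.
Eve's winning region = {l, n, p, s}.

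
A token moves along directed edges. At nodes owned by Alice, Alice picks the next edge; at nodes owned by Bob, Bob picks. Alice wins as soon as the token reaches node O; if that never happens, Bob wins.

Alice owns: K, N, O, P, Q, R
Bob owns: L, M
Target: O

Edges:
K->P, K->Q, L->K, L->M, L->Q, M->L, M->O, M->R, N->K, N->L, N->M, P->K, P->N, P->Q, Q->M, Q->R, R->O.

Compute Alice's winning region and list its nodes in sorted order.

K, N, O, P, Q, R

A0 = {O}
A1: add {R} — R (Alice) has R→O.
A2: add {Q} — Q (Alice) has Q→R.
A3: add {K, P} — K (Alice) has K→Q; P (Alice) has P→Q.
A4: add {N} — N (Alice) has N→K.
A5 = A4; e.g. L (Bob) can still go to M. Fixed point.
Alice's winning region = {K, N, O, P, Q, R}.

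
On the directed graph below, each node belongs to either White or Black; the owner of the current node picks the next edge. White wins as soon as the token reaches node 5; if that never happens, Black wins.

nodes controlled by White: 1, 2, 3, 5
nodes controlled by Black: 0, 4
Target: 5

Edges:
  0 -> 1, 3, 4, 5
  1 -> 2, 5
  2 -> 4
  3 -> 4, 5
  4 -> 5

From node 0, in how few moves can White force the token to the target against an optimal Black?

A0 = {5}
A1: add {1, 3, 4} — 1 (White) has 1→5; 3 (White) has 3→5; 4 (Black): all of {5} already in.
A2: add {0, 2} — 0 (Black): all of {1, 3, 4, 5} already in; 2 (White) has 2→4.
A2 = all vertices. Fixed point.
0 enters the attractor at level 2, so White can force the target in 2 moves from there.

2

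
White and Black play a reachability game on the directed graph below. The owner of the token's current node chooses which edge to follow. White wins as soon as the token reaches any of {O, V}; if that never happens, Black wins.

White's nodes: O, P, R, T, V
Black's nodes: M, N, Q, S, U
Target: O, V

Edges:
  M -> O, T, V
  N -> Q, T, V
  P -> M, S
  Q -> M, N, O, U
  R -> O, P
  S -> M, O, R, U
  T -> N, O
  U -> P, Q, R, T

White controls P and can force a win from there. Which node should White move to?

A0 = {O, V}
A1: add {R, T} — R (White) has R→O; T (White) has T→O.
A2: add {M} — M (Black): all of {O, T, V} already in.
A3: add {P} — P (White) has P→M.
A4 = A3; e.g. N (Black) can still go to Q. Fixed point.
From P, successor M is in the attractor (rank 2); the other successor S is not.

M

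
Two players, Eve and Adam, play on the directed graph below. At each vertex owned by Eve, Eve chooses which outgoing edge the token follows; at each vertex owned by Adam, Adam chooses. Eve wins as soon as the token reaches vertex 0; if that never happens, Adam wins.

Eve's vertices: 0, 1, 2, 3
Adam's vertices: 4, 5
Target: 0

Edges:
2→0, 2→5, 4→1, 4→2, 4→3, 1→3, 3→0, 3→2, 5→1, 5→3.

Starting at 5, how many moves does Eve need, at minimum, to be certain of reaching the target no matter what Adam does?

3

A0 = {0}
A1: add {2, 3} — 2 (Eve) has 2→0; 3 (Eve) has 3→0.
A2: add {1} — 1 (Eve) has 1→3.
A3: add {4, 5} — 4 (Adam): all of {1, 2, 3} already in; 5 (Adam): all of {1, 3} already in.
A3 = all vertices. Fixed point.
5 enters the attractor at level 3, so Eve can force the target in 3 moves from there.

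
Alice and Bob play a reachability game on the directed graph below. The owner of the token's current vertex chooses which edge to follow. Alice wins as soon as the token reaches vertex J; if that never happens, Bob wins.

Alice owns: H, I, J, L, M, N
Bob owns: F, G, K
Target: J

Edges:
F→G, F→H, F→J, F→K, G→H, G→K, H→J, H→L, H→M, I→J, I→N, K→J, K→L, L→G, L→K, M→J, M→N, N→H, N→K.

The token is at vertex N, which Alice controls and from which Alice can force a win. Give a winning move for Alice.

A0 = {J}
A1: add {H, I, M} — H (Alice) has H→J; I (Alice) has I→J; M (Alice) has M→J.
A2: add {N} — N (Alice) has N→H.
A3 = A2; e.g. F (Bob) can still go to G. Fixed point.
From N, successor H is in the attractor (rank 1); the other successor K is not.

H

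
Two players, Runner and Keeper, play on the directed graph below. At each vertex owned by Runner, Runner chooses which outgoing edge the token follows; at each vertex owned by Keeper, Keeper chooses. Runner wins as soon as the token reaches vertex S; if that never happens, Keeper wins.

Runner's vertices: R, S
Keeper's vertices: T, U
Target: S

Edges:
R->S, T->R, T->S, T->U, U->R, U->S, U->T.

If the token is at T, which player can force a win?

Keeper

A0 = {S}
A1: add {R} — R (Runner) has R→S.
A2 = A1; e.g. T (Keeper) can still go to U. Fixed point.
T never enters the attractor, so Keeper can avoid the target forever.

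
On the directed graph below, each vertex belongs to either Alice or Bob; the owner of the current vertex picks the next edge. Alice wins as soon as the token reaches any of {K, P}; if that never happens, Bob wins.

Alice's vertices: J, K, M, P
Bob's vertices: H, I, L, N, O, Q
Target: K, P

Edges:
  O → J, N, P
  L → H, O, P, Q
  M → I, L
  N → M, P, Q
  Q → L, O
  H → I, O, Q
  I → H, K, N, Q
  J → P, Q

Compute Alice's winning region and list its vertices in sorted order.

A0 = {K, P}
A1: add {J} — J (Alice) has J→P.
A2 = A1; e.g. H (Bob) can still go to I. Fixed point.
Alice's winning region = {J, K, P}.

J, K, P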